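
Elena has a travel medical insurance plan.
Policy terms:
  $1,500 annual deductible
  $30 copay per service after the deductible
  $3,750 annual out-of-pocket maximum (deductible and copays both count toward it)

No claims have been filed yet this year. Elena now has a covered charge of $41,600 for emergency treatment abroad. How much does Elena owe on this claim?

$1,530

Deductible not yet touched, so the first $1,500 of the bill goes to the deductible.
The remaining $40,100 (= $41,600 − $1,500) moves to the copay.
Copay on this service: $30.
Traveler responsibility before any cap: $1,500 + $30 = $1,530.
Year-to-date out-of-pocket becomes $0 + $1,530 = $1,530, still under the $3,750 maximum, so no cap applies.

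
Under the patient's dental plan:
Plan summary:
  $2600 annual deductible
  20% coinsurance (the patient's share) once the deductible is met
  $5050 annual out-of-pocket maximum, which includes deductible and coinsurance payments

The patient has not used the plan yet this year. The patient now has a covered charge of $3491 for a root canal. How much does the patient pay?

Deductible not yet touched, so the first $2600 of the bill goes to the deductible.
That leaves $3491 − $2600 = $891 for coinsurance.
Patient's 20% share of $891 is $178.20.
So the patient owes $2600 + $178.20 = $2778.20 before any cap.
Year-to-date out-of-pocket becomes $0 + $2778.20 = $2778.20, still under the $5050 maximum, so no cap applies.

$2778.20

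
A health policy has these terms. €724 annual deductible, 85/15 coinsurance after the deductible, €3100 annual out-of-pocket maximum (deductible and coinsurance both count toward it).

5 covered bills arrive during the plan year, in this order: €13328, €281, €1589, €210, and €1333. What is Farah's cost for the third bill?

€238.35

Claim 1 (€13328): €724 to deductible, leaving €12604; patient's 15% is €1890.60. Cost to patient: €2614.60. OOP to date €2614.60.
Claim 2 (€281): deductible already satisfied, so patient's share is 15% × €281 = €42.15. Cost to patient: €42.15. OOP to date €2656.75.
Claim 3 (€1589): deductible already satisfied, so patient's share is 15% × €1589 = €238.35. Patient pays €238.35; OOP now €2895.10.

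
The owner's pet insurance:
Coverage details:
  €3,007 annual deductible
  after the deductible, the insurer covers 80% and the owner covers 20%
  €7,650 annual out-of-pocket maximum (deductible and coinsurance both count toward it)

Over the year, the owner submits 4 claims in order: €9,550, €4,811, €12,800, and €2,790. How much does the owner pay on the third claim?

Bill 1, €9,550: €3,007 finishes the deductible; €6,543 goes to coinsurance; owner's 20% is €1,308.60. Owner pays €4,315.60; OOP now €4,315.60.
Bill 2, €4,811: deductible met; 20% of €4,811 = €962.20. Owner owes €962.20 (running OOP €5,277.80).
Bill 3, €12,800: 20% coinsurance on €12,800 = €2,560. Adding that to €5,277.80 gives €7,837.80, past the €7,650 cap; owner pays only €7,650 − €5,277.80 = €2,372.20.

€2,372.20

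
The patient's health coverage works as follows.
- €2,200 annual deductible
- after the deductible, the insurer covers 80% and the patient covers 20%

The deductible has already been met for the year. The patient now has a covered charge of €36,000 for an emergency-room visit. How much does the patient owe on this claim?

With the deductible met, the entire €36,000 is subject to coinsurance.
20% of €36,000 = €7,200 falls to the patient.

€7,200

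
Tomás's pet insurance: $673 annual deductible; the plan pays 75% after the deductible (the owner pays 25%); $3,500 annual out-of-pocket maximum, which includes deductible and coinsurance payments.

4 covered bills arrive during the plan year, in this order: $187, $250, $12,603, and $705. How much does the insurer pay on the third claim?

$9,540

#1 ($187): all of it applies to the deductible. Owner pays $187; OOP now $187. Insurer: $187 − $187 = $0.
#2 ($250): entire amount goes to the deductible. Owner owes $250 (running OOP $437). Plan pays $250 − $250 = $0.
#3 ($12,603): deductible takes $236, $12,367 remains; 25% of $12,367 = $3,091.75. Claim cost before the cap: $236 + $3,091.75 = $3,327.75. OOP would hit $3,764.75 > $3,500, so the cap limits the owner to $3,500 − $437 = $3,063. Insurer: $12,603 − $3,063 = $9,540.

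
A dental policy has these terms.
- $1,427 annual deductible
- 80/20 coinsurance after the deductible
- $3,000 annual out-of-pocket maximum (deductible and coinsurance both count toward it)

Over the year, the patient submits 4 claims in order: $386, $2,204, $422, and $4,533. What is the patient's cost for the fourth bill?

$906.60

#1 ($386): all of it applies to the deductible. Patient owes $386 (running OOP $386).
#2 ($2,204): $1,041 finishes the deductible; $1,163 goes to coinsurance; patient's 20% is $232.60. Patient pays $1,273.60; OOP now $1,659.60.
#3 ($422): deductible met; 20% of $422 = $84.40. Patient owes $84.40 (running OOP $1,744).
#4 ($4,533): deductible already satisfied, so patient's share is 20% × $4,533 = $906.60. Patient pays $906.60; OOP now $2,650.60.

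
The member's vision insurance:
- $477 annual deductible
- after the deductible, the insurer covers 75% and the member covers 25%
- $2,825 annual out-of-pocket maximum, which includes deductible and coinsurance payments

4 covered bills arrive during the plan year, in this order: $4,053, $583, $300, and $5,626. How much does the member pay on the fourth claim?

Claim 1 ($4,053): deductible takes $477, $3,576 remains; coinsurance $3,576 × 25% = $894. Cost to member: $1,371. OOP to date $1,371.
Claim 2 ($583): deductible met; 25% of $583 = $145.75. Member owes $145.75 (running OOP $1,516.75).
Claim 3 ($300): deductible already satisfied, so member's share is 25% × $300 = $75. Cost to member: $75. OOP to date $1,591.75.
Claim 4 ($5,626): 25% coinsurance on $5,626 = $1,406.50. That would push OOP to $2,998.25, over the $2,825 cap, so member pays $2,825 − $1,591.75 = $1,233.25.

$1,233.25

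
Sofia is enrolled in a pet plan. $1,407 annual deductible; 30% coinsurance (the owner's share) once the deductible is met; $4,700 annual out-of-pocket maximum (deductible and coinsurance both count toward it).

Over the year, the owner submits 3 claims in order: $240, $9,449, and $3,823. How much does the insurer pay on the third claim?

Claim 1 — $240: entire amount goes to the deductible. Owner owes $240 (running OOP $240). Insurer: $240 − $240 = $0.
Claim 2 — $9,449: $1,167 finishes the deductible; $8,282 goes to coinsurance; owner's 30% is $2,484.60. Cost to owner: $3,651.60. OOP to date $3,891.60. Plan pays $9,449 − $3,651.60 = $5,797.40.
Claim 3 — $3,823: 30% coinsurance on $3,823 = $1,146.90. That would push OOP to $5,038.50, over the $4,700 cap, so owner pays $4,700 − $3,891.60 = $808.40. Insurer: $3,823 − $808.40 = $3,014.60.

$3,014.60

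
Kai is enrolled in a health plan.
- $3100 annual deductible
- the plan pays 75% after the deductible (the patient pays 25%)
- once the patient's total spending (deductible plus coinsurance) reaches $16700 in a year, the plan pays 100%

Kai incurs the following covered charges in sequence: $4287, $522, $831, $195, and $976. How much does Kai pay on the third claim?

Claim 1 — $4287: $3100 finishes the deductible; $1187 goes to coinsurance; 25% of $1187 = $296.75. Patient owes $3396.75 (running OOP $3396.75).
Claim 2 — $522: deductible met; 25% of $522 = $130.50. Cost to patient: $130.50. OOP to date $3527.25.
Claim 3 — $831: deductible already satisfied, so patient's share is 25% × $831 = $207.75. Cost to patient: $207.75. OOP to date $3735.

$207.75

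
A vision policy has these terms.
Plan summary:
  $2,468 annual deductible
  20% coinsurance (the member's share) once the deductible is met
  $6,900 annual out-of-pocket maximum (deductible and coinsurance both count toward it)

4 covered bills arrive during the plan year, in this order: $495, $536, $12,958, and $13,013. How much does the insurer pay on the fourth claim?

Bill 1, $495: fully absorbed by the deductible. Member pays $495; OOP now $495. Insurer: $495 − $495 = $0.
Bill 2, $536: all of it applies to the deductible. Member owes $536 (running OOP $1,031). Plan pays $536 − $536 = $0.
Bill 3, $12,958: deductible takes $1,437, $11,521 remains; 20% of $11,521 = $2,304.20. Cost to member: $3,741.20. OOP to date $4,772.20. Plan pays $12,958 − $3,741.20 = $9,216.80.
Bill 4, $13,013: deductible already satisfied, so member's share is 20% × $13,013 = $2,602.60. That would push OOP to $7,374.80, over the $6,900 cap, so member pays $6,900 − $4,772.20 = $2,127.80. Insurer: $13,013 − $2,127.80 = $10,885.20.

$10,885.20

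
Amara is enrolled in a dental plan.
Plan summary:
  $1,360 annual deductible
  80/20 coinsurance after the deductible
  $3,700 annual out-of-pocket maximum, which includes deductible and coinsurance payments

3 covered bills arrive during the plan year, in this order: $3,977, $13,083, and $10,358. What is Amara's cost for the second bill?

Bill 1, $3,977: $1,360 to deductible, leaving $2,617; coinsurance $2,617 × 20% = $523.40. Patient pays $1,883.40; OOP now $1,883.40.
Bill 2, $13,083: deductible already satisfied, so patient's share is 20% × $13,083 = $2,616.60. That would push OOP to $4,500, over the $3,700 cap, so patient pays $3,700 − $1,883.40 = $1,816.60.

$1,816.60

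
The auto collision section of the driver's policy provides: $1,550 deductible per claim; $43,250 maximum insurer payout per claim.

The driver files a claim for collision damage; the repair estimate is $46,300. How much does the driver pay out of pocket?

Subtract the deductible: $46,300 − $1,550 = $44,750.
Since $44,750 > $43,250, the payout is capped at $43,250.
The driver bears the rest of the original loss: $46,300 − $43,250 = $3,050.

$3,050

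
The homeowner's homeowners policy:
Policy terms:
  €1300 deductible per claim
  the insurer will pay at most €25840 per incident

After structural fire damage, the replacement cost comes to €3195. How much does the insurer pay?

Subtract the deductible: €3195 − €1300 = €1895.
€1895 is within the €25840 limit, so the insurer pays €1895.

€1895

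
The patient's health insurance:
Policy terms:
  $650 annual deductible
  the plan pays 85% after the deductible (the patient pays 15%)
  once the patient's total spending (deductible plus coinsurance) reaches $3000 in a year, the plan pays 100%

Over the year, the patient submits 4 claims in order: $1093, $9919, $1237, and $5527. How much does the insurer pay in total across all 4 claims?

$14776

Bill 1, $1093: $650 finishes the deductible; $443 goes to coinsurance; patient's 15% is $66.45. Cost to patient: $716.45. OOP to date $716.45. Plan pays $1093 − $716.45 = $376.55.
Bill 2, $9919: 15% coinsurance on $9919 = $1487.85. Cost to patient: $1487.85. OOP to date $2204.30. Plan pays $9919 − $1487.85 = $8431.15.
Bill 3, $1237: deductible met; 15% of $1237 = $185.55. Cost to patient: $185.55. OOP to date $2389.85. Insurer: $1237 − $185.55 = $1051.45.
Bill 4, $5527: deductible met; 15% of $5527 = $829.05. That would push OOP to $3218.90, over the $3000 cap, so patient pays $3000 − $2389.85 = $610.15. Insurer: $5527 − $610.15 = $4916.85.
Insurer total: $376.55 + $8431.15 + $1051.45 + $4916.85 = $14776.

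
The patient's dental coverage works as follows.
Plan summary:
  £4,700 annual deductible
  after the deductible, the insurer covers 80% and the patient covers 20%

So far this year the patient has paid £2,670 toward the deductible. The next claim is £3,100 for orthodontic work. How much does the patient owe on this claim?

£2,244

Deductible still to meet: £4,700 − £2,670 = £2,030.
After the £2,030 deductible portion, £3,100 − £2,030 = £1,070 is subject to coinsurance.
20% of £1,070 = £214 falls to the patient.
That puts the patient's cost at £2,030 + £214 = £2,244.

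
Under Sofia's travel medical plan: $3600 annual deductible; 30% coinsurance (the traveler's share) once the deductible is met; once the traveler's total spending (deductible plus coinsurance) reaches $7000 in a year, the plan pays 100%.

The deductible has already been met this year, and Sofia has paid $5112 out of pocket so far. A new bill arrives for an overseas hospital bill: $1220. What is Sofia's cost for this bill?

$366

With the deductible met, the entire $1220 is subject to coinsurance.
Traveler's 30% share of $1220 is $366.
Total out-of-pocket so far would be $5112 + $366 = $5478, below the $7000 cap — no reduction.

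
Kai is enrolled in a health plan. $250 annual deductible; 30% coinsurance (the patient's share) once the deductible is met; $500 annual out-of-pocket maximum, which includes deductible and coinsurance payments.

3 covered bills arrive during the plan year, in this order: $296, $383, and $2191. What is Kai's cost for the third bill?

Claim 1 — $296: $250 to deductible, leaving $46; patient's 30% is $13.80. Patient owes $263.80 (running OOP $263.80).
Claim 2 — $383: 30% coinsurance on $383 = $114.90. Patient owes $114.90 (running OOP $378.70).
Claim 3 — $2191: 30% coinsurance on $2191 = $657.30. OOP would hit $1036 > $500, so the cap limits the patient to $500 − $378.70 = $121.30.

$121.30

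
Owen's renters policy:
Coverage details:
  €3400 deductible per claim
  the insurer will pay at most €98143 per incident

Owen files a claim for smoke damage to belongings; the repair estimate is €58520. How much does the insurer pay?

After the deductible, €58520 − €3400 = €55120 remains.
€55120 is within the €98143 limit, so the insurer pays €55120.

€55120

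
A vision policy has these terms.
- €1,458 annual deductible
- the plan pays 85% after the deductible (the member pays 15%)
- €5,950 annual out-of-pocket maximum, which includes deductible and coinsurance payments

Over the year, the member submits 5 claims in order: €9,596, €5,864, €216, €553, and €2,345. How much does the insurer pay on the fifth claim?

€1,993.25

Bill 1, €9,596: €1,458 to deductible, leaving €8,138; 15% of €8,138 = €1,220.70. Cost to member: €2,678.70. OOP to date €2,678.70. Plan pays €9,596 − €2,678.70 = €6,917.30.
Bill 2, €5,864: 15% coinsurance on €5,864 = €879.60. Cost to member: €879.60. OOP to date €3,558.30. Plan pays €5,864 − €879.60 = €4,984.40.
Bill 3, €216: deductible met; 15% of €216 = €32.40. Cost to member: €32.40. OOP to date €3,590.70. Insurer: €216 − €32.40 = €183.60.
Bill 4, €553: deductible met; 15% of €553 = €82.95. Member pays €82.95; OOP now €3,673.65. Plan pays €553 − €82.95 = €470.05.
Bill 5, €2,345: deductible met; 15% of €2,345 = €351.75. Member pays €351.75; OOP now €4,025.40. Insurer: €2,345 − €351.75 = €1,993.25.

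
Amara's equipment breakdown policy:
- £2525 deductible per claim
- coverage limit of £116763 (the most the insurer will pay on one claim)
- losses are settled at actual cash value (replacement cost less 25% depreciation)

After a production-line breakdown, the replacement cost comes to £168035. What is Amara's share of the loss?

£51272

Actual cash value after 25% depreciation: £168035 × 75% = £126026.25.
Less the £2525 deductible: £126026.25 − £2525 = £123501.25.
£123501.25 exceeds the £116763 limit, so the insurer pays the limit: £116763.
Out of pocket: £168035 − £116763 = £51272.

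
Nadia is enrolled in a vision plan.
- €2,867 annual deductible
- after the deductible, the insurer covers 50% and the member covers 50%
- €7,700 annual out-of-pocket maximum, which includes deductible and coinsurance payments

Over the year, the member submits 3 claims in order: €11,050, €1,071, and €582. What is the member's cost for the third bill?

€206

Claim 1 (€11,050): €2,867 finishes the deductible; €8,183 goes to coinsurance; 50% of €8,183 = €4,091.50. Member pays €6,958.50; OOP now €6,958.50.
Claim 2 (€1,071): deductible met; 50% of €1,071 = €535.50. Member owes €535.50 (running OOP €7,494).
Claim 3 (€582): 50% coinsurance on €582 = €291. Adding that to €7,494 gives €7,785, past the €7,700 cap; member pays only €7,700 − €7,494 = €206.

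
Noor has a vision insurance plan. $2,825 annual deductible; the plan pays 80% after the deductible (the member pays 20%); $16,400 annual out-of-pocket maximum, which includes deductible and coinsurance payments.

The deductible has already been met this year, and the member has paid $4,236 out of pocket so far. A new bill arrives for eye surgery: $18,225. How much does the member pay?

$3,645

With the deductible met, the entire $18,225 is subject to coinsurance.
20% of $18,225 = $3,645 falls to the member.
Cumulative spending $4,236 + $3,645 = $7,881 stays under the $16,400 maximum.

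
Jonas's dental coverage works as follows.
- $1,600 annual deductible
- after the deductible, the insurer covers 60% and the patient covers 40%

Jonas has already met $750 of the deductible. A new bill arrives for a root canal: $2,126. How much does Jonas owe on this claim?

$1,360.40

Remaining deductible: $1,600 − $750 = $850.
The remaining $1,276 (= $2,126 − $850) moves to coinsurance.
Patient's 40% share of $1,276 is $510.40.
So the patient owes $850 + $510.40 = $1,360.40.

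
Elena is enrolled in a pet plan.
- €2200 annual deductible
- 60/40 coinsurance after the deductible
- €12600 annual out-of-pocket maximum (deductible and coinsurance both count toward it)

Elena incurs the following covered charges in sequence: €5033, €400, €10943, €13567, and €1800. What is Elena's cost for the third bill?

Bill 1, €5033: €2200 finishes the deductible; €2833 goes to coinsurance; owner's 40% is €1133.20. Cost to owner: €3333.20. OOP to date €3333.20.
Bill 2, €400: deductible already satisfied, so owner's share is 40% × €400 = €160. Cost to owner: €160. OOP to date €3493.20.
Bill 3, €10943: deductible met; 40% of €10943 = €4377.20. Owner pays €4377.20; OOP now €7870.40.

€4377.20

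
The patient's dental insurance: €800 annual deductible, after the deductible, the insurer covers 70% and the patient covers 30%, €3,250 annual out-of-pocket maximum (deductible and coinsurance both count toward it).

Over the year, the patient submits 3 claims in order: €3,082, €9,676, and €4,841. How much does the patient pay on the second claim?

Bill 1, €3,082: €800 finishes the deductible; €2,282 goes to coinsurance; coinsurance €2,282 × 30% = €684.60. Patient owes €1,484.60 (running OOP €1,484.60).
Bill 2, €9,676: 30% coinsurance on €9,676 = €2,902.80. That would push OOP to €4,387.40, over the €3,250 cap, so patient pays €3,250 − €1,484.60 = €1,765.40.

€1,765.40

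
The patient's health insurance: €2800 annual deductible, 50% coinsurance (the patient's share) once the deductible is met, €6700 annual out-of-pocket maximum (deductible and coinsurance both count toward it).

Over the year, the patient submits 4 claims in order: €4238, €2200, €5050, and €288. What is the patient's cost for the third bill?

€2081

Claim 1 (€4238): €2800 finishes the deductible; €1438 goes to coinsurance; patient's 50% is €719. Cost to patient: €3519. OOP to date €3519.
Claim 2 (€2200): deductible met; 50% of €2200 = €1100. Patient owes €1100 (running OOP €4619).
Claim 3 (€5050): deductible already satisfied, so patient's share is 50% × €5050 = €2525. OOP would hit €7144 > €6700, so the cap limits the patient to €6700 − €4619 = €2081.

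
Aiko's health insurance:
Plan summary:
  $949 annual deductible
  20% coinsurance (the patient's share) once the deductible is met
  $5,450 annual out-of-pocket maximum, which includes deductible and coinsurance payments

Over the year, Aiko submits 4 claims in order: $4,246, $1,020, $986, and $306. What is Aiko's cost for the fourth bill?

$61.20

Claim 1 ($4,246): deductible takes $949, $3,297 remains; coinsurance $3,297 × 20% = $659.40. Patient owes $1,608.40 (running OOP $1,608.40).
Claim 2 ($1,020): 20% coinsurance on $1,020 = $204. Patient pays $204; OOP now $1,812.40.
Claim 3 ($986): deductible met; 20% of $986 = $197.20. Cost to patient: $197.20. OOP to date $2,009.60.
Claim 4 ($306): deductible met; 20% of $306 = $61.20. Patient owes $61.20 (running OOP $2,070.80).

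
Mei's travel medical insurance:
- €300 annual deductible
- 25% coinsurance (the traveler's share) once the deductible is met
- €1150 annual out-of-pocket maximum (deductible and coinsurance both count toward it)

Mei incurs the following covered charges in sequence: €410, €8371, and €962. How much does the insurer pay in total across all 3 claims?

€8593

Claim 1 (€410): deductible takes €300, €110 remains; coinsurance €110 × 25% = €27.50. Cost to traveler: €327.50. OOP to date €327.50. Insurer: €410 − €327.50 = €82.50.
Claim 2 (€8371): 25% coinsurance on €8371 = €2092.75. OOP would hit €2420.25 > €1150, so the cap limits the traveler to €1150 − €327.50 = €822.50. Insurer: €8371 − €822.50 = €7548.50.
Claim 3 (€962): deductible already satisfied, so traveler's share is 25% × €962 = €240.50. That would push OOP to €1390.50, over the €1150 cap, so traveler pays €1150 − €1150 = €0. Insurer: €962 − €0 = €962.
Insurer total = bills − traveler's total = €9743 − €1150 = €8593.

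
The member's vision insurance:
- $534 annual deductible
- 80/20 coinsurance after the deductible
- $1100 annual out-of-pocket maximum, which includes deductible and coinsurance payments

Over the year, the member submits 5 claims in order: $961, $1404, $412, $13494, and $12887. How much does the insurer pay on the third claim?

$329.60

Claim 1 ($961): deductible takes $534, $427 remains; coinsurance $427 × 20% = $85.40. Cost to member: $619.40. OOP to date $619.40. Plan pays $961 − $619.40 = $341.60.
Claim 2 ($1404): deductible already satisfied, so member's share is 20% × $1404 = $280.80. Member pays $280.80; OOP now $900.20. Plan pays $1404 − $280.80 = $1123.20.
Claim 3 ($412): 20% coinsurance on $412 = $82.40. Cost to member: $82.40. OOP to date $982.60. Plan pays $412 − $82.40 = $329.60.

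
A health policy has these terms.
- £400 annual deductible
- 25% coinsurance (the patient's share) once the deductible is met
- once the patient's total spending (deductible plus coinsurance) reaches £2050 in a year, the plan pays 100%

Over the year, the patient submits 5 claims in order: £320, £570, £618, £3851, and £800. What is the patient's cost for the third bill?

#1 (£320): fully absorbed by the deductible. Cost to patient: £320. OOP to date £320.
#2 (£570): £80 finishes the deductible; £490 goes to coinsurance; patient's 25% is £122.50. Patient pays £202.50; OOP now £522.50.
#3 (£618): deductible met; 25% of £618 = £154.50. Patient owes £154.50 (running OOP £677).

£154.50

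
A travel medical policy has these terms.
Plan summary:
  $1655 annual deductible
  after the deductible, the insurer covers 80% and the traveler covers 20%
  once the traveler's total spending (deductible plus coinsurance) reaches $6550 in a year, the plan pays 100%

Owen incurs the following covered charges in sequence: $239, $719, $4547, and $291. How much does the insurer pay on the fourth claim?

#1 ($239): fully absorbed by the deductible. Traveler pays $239; OOP now $239. Insurer: $239 − $239 = $0.
#2 ($719): all of it applies to the deductible. Traveler pays $719; OOP now $958. Plan pays $719 − $719 = $0.
#3 ($4547): $697 finishes the deductible; $3850 goes to coinsurance; coinsurance $3850 × 20% = $770. Cost to traveler: $1467. OOP to date $2425. Insurer: $4547 − $1467 = $3080.
#4 ($291): deductible already satisfied, so traveler's share is 20% × $291 = $58.20. Traveler owes $58.20 (running OOP $2483.20). Plan pays $291 − $58.20 = $232.80.

$232.80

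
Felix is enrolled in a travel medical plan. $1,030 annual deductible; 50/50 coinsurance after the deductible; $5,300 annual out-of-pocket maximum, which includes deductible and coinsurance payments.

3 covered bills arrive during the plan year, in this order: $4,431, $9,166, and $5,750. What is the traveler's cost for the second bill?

$2,569.50

Claim 1 ($4,431): $1,030 finishes the deductible; $3,401 goes to coinsurance; coinsurance $3,401 × 50% = $1,700.50. Cost to traveler: $2,730.50. OOP to date $2,730.50.
Claim 2 ($9,166): 50% coinsurance on $9,166 = $4,583. Adding that to $2,730.50 gives $7,313.50, past the $5,300 cap; traveler pays only $5,300 − $2,730.50 = $2,569.50.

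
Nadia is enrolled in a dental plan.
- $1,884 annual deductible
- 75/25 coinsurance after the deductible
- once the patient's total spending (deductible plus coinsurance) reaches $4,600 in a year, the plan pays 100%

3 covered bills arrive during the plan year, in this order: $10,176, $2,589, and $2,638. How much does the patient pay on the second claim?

$643

Claim 1 ($10,176): $1,884 to deductible, leaving $8,292; coinsurance $8,292 × 25% = $2,073. Patient pays $3,957; OOP now $3,957.
Claim 2 ($2,589): deductible met; 25% of $2,589 = $647.25. That would push OOP to $4,604.25, over the $4,600 cap, so patient pays $4,600 − $3,957 = $643.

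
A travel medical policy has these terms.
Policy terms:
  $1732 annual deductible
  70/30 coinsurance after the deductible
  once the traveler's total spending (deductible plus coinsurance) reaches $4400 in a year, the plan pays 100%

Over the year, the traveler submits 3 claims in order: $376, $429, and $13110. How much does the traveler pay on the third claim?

Claim 1 — $376: entire amount goes to the deductible. Traveler owes $376 (running OOP $376).
Claim 2 — $429: entire amount goes to the deductible. Cost to traveler: $429. OOP to date $805.
Claim 3 — $13110: $927 finishes the deductible; $12183 goes to coinsurance; 30% of $12183 = $3654.90. Claim cost before the cap: $927 + $3654.90 = $4581.90. Adding that to $805 gives $5386.90, past the $4400 cap; traveler pays only $4400 − $805 = $3595.

$3595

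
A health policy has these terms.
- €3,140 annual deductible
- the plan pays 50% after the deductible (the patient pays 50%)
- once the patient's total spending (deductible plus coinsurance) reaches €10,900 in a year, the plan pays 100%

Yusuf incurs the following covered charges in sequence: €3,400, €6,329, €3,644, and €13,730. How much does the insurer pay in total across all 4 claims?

€16,203

Bill 1, €3,400: deductible takes €3,140, €260 remains; patient's 50% is €130. Patient pays €3,270; OOP now €3,270. Insurer: €3,400 − €3,270 = €130.
Bill 2, €6,329: deductible met; 50% of €6,329 = €3,164.50. Patient owes €3,164.50 (running OOP €6,434.50). Plan pays €6,329 − €3,164.50 = €3,164.50.
Bill 3, €3,644: 50% coinsurance on €3,644 = €1,822. Patient pays €1,822; OOP now €8,256.50. Plan pays €3,644 − €1,822 = €1,822.
Bill 4, €13,730: 50% coinsurance on €13,730 = €6,865. That would push OOP to €15,121.50, over the €10,900 cap, so patient pays €10,900 − €8,256.50 = €2,643.50. Insurer: €13,730 − €2,643.50 = €11,086.50.
Insurer total = bills − patient's total = €27,103 − €10,900 = €16,203.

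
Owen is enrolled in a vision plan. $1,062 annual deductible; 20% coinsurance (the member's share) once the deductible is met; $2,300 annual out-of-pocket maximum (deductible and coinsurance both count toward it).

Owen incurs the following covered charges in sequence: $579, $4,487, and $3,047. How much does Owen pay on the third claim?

$437.20

Claim 1 — $579: fully absorbed by the deductible. Member owes $579 (running OOP $579).
Claim 2 — $4,487: $483 finishes the deductible; $4,004 goes to coinsurance; 20% of $4,004 = $800.80. Cost to member: $1,283.80. OOP to date $1,862.80.
Claim 3 — $3,047: deductible already satisfied, so member's share is 20% × $3,047 = $609.40. That would push OOP to $2,472.20, over the $2,300 cap, so member pays $2,300 − $1,862.80 = $437.20.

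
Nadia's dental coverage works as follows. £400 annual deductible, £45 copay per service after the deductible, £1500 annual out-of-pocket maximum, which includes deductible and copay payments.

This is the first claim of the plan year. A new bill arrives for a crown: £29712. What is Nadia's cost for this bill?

£445

Nothing has been paid toward the £400 deductible, so the first £400 of this charge is applied there.
The remaining £29312 (= £29712 − £400) moves to the copay.
Copay on this service: £45.
Patient responsibility before any cap: £400 + £45 = £445.
Total out-of-pocket so far would be £0 + £445 = £445, below the £1500 cap — no reduction.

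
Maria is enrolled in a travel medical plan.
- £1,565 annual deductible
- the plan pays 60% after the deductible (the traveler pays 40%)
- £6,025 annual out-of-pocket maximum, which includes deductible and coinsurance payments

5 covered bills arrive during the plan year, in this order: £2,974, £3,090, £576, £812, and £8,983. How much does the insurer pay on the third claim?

£345.60

#1 (£2,974): deductible takes £1,565, £1,409 remains; coinsurance £1,409 × 40% = £563.60. Traveler pays £2,128.60; OOP now £2,128.60. Plan pays £2,974 − £2,128.60 = £845.40.
#2 (£3,090): deductible met; 40% of £3,090 = £1,236. Traveler owes £1,236 (running OOP £3,364.60). Plan pays £3,090 − £1,236 = £1,854.
#3 (£576): deductible already satisfied, so traveler's share is 40% × £576 = £230.40. Traveler owes £230.40 (running OOP £3,595). Insurer: £576 − £230.40 = £345.60.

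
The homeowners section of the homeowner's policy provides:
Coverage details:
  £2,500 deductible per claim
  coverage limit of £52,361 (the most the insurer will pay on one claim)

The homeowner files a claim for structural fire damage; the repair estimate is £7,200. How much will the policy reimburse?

Subtract the deductible: £7,200 − £2,500 = £4,700.
£4,700 is within the £52,361 limit, so the insurer pays £4,700.

£4,700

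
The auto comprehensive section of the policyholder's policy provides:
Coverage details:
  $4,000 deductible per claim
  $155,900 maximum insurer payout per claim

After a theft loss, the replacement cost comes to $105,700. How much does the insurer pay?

After the deductible, $105,700 − $4,000 = $101,700 remains.
$101,700 is within the $155,900 limit, so the insurer pays $101,700.

$101,700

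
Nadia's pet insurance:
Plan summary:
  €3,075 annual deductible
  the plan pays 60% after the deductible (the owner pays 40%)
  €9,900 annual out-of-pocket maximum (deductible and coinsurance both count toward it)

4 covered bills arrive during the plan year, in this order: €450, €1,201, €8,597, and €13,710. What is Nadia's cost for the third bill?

Claim 1 — €450: entire amount goes to the deductible. Cost to owner: €450. OOP to date €450.
Claim 2 — €1,201: fully absorbed by the deductible. Owner owes €1,201 (running OOP €1,651).
Claim 3 — €8,597: €1,424 to deductible, leaving €7,173; coinsurance €7,173 × 40% = €2,869.20. Owner owes €4,293.20 (running OOP €5,944.20).

€4,293.20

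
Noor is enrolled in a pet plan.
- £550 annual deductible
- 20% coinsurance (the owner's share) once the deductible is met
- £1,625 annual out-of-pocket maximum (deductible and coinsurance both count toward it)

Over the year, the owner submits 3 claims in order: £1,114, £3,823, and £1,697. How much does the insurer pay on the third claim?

£1,499.40

#1 (£1,114): £550 finishes the deductible; £564 goes to coinsurance; owner's 20% is £112.80. Cost to owner: £662.80. OOP to date £662.80. Plan pays £1,114 − £662.80 = £451.20.
#2 (£3,823): deductible met; 20% of £3,823 = £764.60. Owner owes £764.60 (running OOP £1,427.40). Insurer: £3,823 − £764.60 = £3,058.40.
#3 (£1,697): deductible already satisfied, so owner's share is 20% × £1,697 = £339.40. OOP would hit £1,766.80 > £1,625, so the cap limits the owner to £1,625 − £1,427.40 = £197.60. Insurer: £1,697 − £197.60 = £1,499.40.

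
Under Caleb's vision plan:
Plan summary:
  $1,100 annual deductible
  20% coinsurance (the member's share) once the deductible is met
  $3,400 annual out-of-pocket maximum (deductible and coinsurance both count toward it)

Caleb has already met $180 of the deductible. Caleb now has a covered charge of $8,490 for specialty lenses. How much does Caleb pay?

Deductible still to meet: $1,100 − $180 = $920.
The remaining $7,570 (= $8,490 − $920) moves to coinsurance.
Member's 20% share of $7,570 is $1,514.
So the member owes $920 + $1,514 = $2,434 before any cap.
Total out-of-pocket so far would be $180 + $2,434 = $2,614, below the $3,400 cap — no reduction.

$2,434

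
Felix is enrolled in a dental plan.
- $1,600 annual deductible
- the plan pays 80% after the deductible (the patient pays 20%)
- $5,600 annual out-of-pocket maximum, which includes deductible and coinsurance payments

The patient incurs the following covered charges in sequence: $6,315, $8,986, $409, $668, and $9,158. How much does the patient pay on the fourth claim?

$133.60

#1 ($6,315): deductible takes $1,600, $4,715 remains; coinsurance $4,715 × 20% = $943. Cost to patient: $2,543. OOP to date $2,543.
#2 ($8,986): deductible already satisfied, so patient's share is 20% × $8,986 = $1,797.20. Patient owes $1,797.20 (running OOP $4,340.20).
#3 ($409): deductible already satisfied, so patient's share is 20% × $409 = $81.80. Cost to patient: $81.80. OOP to date $4,422.
#4 ($668): deductible met; 20% of $668 = $133.60. Cost to patient: $133.60. OOP to date $4,555.60.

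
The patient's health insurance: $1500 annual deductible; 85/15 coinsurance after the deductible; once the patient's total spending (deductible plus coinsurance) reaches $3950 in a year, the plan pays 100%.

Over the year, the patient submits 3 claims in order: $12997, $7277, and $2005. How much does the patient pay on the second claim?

Claim 1 ($12997): $1500 to deductible, leaving $11497; patient's 15% is $1724.55. Patient pays $3224.55; OOP now $3224.55.
Claim 2 ($7277): 15% coinsurance on $7277 = $1091.55. OOP would hit $4316.10 > $3950, so the cap limits the patient to $3950 − $3224.55 = $725.45.

$725.45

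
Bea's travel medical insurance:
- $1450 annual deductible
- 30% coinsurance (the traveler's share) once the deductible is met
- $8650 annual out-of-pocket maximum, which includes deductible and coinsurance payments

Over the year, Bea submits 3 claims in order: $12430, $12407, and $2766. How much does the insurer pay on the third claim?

$2582.10

#1 ($12430): deductible takes $1450, $10980 remains; 30% of $10980 = $3294. Traveler owes $4744 (running OOP $4744). Insurer: $12430 − $4744 = $7686.
#2 ($12407): 30% coinsurance on $12407 = $3722.10. Traveler pays $3722.10; OOP now $8466.10. Insurer: $12407 − $3722.10 = $8684.90.
#3 ($2766): 30% coinsurance on $2766 = $829.80. OOP would hit $9295.90 > $8650, so the cap limits the traveler to $8650 − $8466.10 = $183.90. Plan pays $2766 − $183.90 = $2582.10.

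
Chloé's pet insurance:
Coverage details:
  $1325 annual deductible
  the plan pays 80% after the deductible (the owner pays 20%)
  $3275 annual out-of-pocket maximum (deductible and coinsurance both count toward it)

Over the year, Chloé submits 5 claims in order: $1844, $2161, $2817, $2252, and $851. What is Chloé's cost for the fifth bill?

Bill 1, $1844: $1325 to deductible, leaving $519; coinsurance $519 × 20% = $103.80. Owner pays $1428.80; OOP now $1428.80.
Bill 2, $2161: deductible met; 20% of $2161 = $432.20. Cost to owner: $432.20. OOP to date $1861.
Bill 3, $2817: deductible met; 20% of $2817 = $563.40. Owner owes $563.40 (running OOP $2424.40).
Bill 4, $2252: 20% coinsurance on $2252 = $450.40. Owner pays $450.40; OOP now $2874.80.
Bill 5, $851: 20% coinsurance on $851 = $170.20. Owner owes $170.20 (running OOP $3045).

$170.20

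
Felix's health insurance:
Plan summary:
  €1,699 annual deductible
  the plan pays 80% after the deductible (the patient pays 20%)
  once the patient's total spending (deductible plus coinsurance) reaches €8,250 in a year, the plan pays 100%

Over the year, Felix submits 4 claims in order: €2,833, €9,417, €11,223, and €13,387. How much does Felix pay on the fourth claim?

€2,196.20

Bill 1, €2,833: €1,699 finishes the deductible; €1,134 goes to coinsurance; 20% of €1,134 = €226.80. Patient pays €1,925.80; OOP now €1,925.80.
Bill 2, €9,417: 20% coinsurance on €9,417 = €1,883.40. Cost to patient: €1,883.40. OOP to date €3,809.20.
Bill 3, €11,223: deductible met; 20% of €11,223 = €2,244.60. Patient owes €2,244.60 (running OOP €6,053.80).
Bill 4, €13,387: 20% coinsurance on €13,387 = €2,677.40. Adding that to €6,053.80 gives €8,731.20, past the €8,250 cap; patient pays only €8,250 − €6,053.80 = €2,196.20.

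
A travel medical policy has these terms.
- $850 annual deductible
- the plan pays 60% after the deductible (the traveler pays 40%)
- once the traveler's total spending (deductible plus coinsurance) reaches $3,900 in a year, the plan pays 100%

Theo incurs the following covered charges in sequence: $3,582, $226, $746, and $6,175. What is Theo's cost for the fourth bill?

$1,568.40

Claim 1 — $3,582: deductible takes $850, $2,732 remains; 40% of $2,732 = $1,092.80. Traveler pays $1,942.80; OOP now $1,942.80.
Claim 2 — $226: 40% coinsurance on $226 = $90.40. Cost to traveler: $90.40. OOP to date $2,033.20.
Claim 3 — $746: deductible already satisfied, so traveler's share is 40% × $746 = $298.40. Traveler owes $298.40 (running OOP $2,331.60).
Claim 4 — $6,175: deductible met; 40% of $6,175 = $2,470. Adding that to $2,331.60 gives $4,801.60, past the $3,900 cap; traveler pays only $3,900 − $2,331.60 = $1,568.40.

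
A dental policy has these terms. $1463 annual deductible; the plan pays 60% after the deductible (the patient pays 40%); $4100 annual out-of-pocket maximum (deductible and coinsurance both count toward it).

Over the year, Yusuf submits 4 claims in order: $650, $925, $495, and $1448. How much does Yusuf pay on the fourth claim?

$579.20

Claim 1 — $650: all of it applies to the deductible. Cost to patient: $650. OOP to date $650.
Claim 2 — $925: $813 finishes the deductible; $112 goes to coinsurance; coinsurance $112 × 40% = $44.80. Patient pays $857.80; OOP now $1507.80.
Claim 3 — $495: deductible already satisfied, so patient's share is 40% × $495 = $198. Patient owes $198 (running OOP $1705.80).
Claim 4 — $1448: 40% coinsurance on $1448 = $579.20. Cost to patient: $579.20. OOP to date $2285.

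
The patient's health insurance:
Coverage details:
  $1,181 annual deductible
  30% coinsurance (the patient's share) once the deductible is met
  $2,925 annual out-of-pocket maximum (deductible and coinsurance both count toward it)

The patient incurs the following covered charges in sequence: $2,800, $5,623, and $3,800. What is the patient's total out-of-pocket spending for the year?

$2,925

#1 ($2,800): deductible takes $1,181, $1,619 remains; coinsurance $1,619 × 30% = $485.70. Cost to patient: $1,666.70. OOP to date $1,666.70.
#2 ($5,623): deductible met; 30% of $5,623 = $1,686.90. OOP would hit $3,353.60 > $2,925, so the cap limits the patient to $2,925 − $1,666.70 = $1,258.30.
#3 ($3,800): 30% coinsurance on $3,800 = $1,140. Adding that to $2,925 gives $4,065, past the $2,925 cap; patient pays only $2,925 − $2,925 = $0.
Summing the patient's payments: $1,666.70 + $1,258.30 + $0 = $2,925.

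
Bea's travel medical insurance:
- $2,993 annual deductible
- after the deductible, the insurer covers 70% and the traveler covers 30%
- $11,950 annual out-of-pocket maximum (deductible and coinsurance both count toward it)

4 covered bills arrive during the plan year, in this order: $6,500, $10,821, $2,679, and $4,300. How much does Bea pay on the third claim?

$803.70

#1 ($6,500): $2,993 to deductible, leaving $3,507; 30% of $3,507 = $1,052.10. Cost to traveler: $4,045.10. OOP to date $4,045.10.
#2 ($10,821): deductible met; 30% of $10,821 = $3,246.30. Traveler pays $3,246.30; OOP now $7,291.40.
#3 ($2,679): 30% coinsurance on $2,679 = $803.70. Traveler pays $803.70; OOP now $8,095.10.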